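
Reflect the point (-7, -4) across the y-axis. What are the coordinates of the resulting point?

Reflection across y-axis: (-7, -4) → (7, -4)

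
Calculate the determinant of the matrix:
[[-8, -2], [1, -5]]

For a 2×2 matrix [[a, b], [c, d]], det = ad - bc
det = (-8)(-5) - (-2)(1) = 40 - -2 = 42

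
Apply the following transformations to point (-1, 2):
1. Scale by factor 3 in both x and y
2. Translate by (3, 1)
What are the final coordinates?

Step 1: Scale (-1, 2) by 3 → (-3, 6)
Step 2: Translate by (3, 1) → (0, 7)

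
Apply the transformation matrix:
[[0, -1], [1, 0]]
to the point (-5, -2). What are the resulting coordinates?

Matrix multiplication:
[[0, -1], [1, 0]] × [-5, -2]ᵀ
= [(0)(-5) + (-1)(-2), (1)(-5) + (0)(-2)]ᵀ
= [2, -5]ᵀ
Result: (2, -5)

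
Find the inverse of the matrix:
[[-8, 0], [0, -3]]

For [[a,b],[c,d]], inverse = (1/det)·[[d,-b],[-c,a]]
det = (-8)(-3) - (0)(0) = 24 - 0 = 24
Inverse = (1/24)·[[-3, 0], [0, -8]]
= [[-1/8, 0], [0, -1/3]]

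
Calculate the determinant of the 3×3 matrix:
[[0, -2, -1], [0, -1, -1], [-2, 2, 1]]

Expansion along first row:
det = 0·det([[-1,-1],[2,1]]) - -2·det([[0,-1],[-2,1]]) + -1·det([[0,-1],[-2,2]])
    = 0·(-1·1 - -1·2) - -2·(0·1 - -1·-2) + -1·(0·2 - -1·-2)
    = 0·1 - -2·-2 + -1·-2
    = 0 + -4 + 2 = -2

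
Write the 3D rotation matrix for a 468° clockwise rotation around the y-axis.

Rotation matrix for clockwise 468° around y-axis:
A clockwise rotation by 468° is a counterclockwise rotation by -468°.
cos(-468°) = -0.3090, sin(-468°) = -0.9511
Result: [[-0.3090, 0, -0.9511], [0, 1, 0], [0.9511, 0, -0.3090]]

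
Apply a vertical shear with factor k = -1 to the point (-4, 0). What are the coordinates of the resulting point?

Shear matrix for vertical shear with factor k = -1:
[[1, 0], [-1, 1]]
Result: (-4, 0) → (-4, 4)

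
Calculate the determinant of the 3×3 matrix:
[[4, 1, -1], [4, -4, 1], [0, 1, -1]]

Expansion along first row:
det = 4·det([[-4,1],[1,-1]]) - 1·det([[4,1],[0,-1]]) + -1·det([[4,-4],[0,1]])
    = 4·(-4·-1 - 1·1) - 1·(4·-1 - 1·0) + -1·(4·1 - -4·0)
    = 4·3 - 1·-4 + -1·4
    = 12 + 4 + -4 = 12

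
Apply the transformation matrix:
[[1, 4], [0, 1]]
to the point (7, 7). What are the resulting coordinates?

Matrix multiplication:
[[1, 4], [0, 1]] × [7, 7]ᵀ
= [(1)(7) + (4)(7), (0)(7) + (1)(7)]ᵀ
= [35, 7]ᵀ
Result: (35, 7)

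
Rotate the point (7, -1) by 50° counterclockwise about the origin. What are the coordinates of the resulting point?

Rotation matrix for 50°: [[cos 50°, -sin 50°], [sin 50°, cos 50°]] ≈ [[0.642788, -0.766044], [0.766044, 0.642788]]
[[0.642788, -0.766044], [0.766044, 0.642788]] × [7, -1]ᵀ ≈ [5.2656, 4.7195]ᵀ
Result: (5.2656, 4.7195)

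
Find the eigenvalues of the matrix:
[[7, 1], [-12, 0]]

Characteristic equation: det(A - λI) = 0
λ² - (trace)λ + (det) = 0
trace = 7 + 0 = 7, det = (7)(0) - (1)(-12) = 12
λ² - (7)λ + (12) = 0
λ = (7 ± √((7)² - 4·(12))) / 2 = (7 ± √1) / 2
Solving: λ = 3, 4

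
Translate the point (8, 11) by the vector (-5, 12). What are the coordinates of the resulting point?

Translation by (-5, 12) (homogeneous matrix [[1, 0, -5], [0, 1, 12], [0, 0, 1]]):
x' = 8 + -5 = 3
y' = 11 + 12 = 23
Result: (3, 23)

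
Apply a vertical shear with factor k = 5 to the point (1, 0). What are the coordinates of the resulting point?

Shear matrix for vertical shear with factor k = 5:
[[1, 0], [5, 1]]
Result: (1, 0) → (1, 5)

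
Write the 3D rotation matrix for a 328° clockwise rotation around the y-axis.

Rotation matrix for clockwise 328° around y-axis:
A clockwise rotation by 328° is a counterclockwise rotation by -328°.
cos(-328°) = 0.8480, sin(-328°) = 0.5299
Result: [[0.8480, 0, 0.5299], [0, 1, 0], [-0.5299, 0, 0.8480]]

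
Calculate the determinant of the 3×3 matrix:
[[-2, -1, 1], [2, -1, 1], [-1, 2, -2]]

Expansion along first row:
det = -2·det([[-1,1],[2,-2]]) - -1·det([[2,1],[-1,-2]]) + 1·det([[2,-1],[-1,2]])
    = -2·(-1·-2 - 1·2) - -1·(2·-2 - 1·-1) + 1·(2·2 - -1·-1)
    = -2·0 - -1·-3 + 1·3
    = 0 + -3 + 3 = 0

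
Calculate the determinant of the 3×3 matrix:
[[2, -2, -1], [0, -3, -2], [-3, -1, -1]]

Expansion along first row:
det = 2·det([[-3,-2],[-1,-1]]) - -2·det([[0,-2],[-3,-1]]) + -1·det([[0,-3],[-3,-1]])
    = 2·(-3·-1 - -2·-1) - -2·(0·-1 - -2·-3) + -1·(0·-1 - -3·-3)
    = 2·1 - -2·-6 + -1·-9
    = 2 + -12 + 9 = -1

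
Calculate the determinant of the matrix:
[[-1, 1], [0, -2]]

For a 2×2 matrix [[a, b], [c, d]], det = ad - bc
det = (-1)(-2) - (1)(0) = 2 - 0 = 2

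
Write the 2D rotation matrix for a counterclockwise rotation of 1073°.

Rotation matrix formula: [[cos θ, -sin θ], [sin θ, cos θ]]
For θ = 1073°:
cos(1073°) = 0.9925
sin(1073°) = -0.1219
Result: [[0.9925, 0.1219], [-0.1219, 0.9925]]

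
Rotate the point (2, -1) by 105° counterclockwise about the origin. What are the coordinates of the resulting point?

Rotation matrix for 105°: [[cos 105°, -sin 105°], [sin 105°, cos 105°]] ≈ [[-0.258819, -0.965926], [0.965926, -0.258819]]
[[-0.258819, -0.965926], [0.965926, -0.258819]] × [2, -1]ᵀ ≈ [0.4483, 2.1907]ᵀ
Result: (0.4483, 2.1907)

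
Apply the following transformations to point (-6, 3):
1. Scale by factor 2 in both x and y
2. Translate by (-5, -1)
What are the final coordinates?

Step 1: Scale (-6, 3) by 2 → (-12, 6)
Step 2: Translate by (-5, -1) → (-17, 5)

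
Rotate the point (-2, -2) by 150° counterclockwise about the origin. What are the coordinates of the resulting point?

Rotation matrix for 150°: [[cos 150°, -sin 150°], [sin 150°, cos 150°]] ≈ [[-0.866025, -0.500000], [0.500000, -0.866025]]
[[-0.866025, -0.500000], [0.500000, -0.866025]] × [-2, -2]ᵀ ≈ [2.7321, 0.7321]ᵀ
Result: (2.7321, 0.7321)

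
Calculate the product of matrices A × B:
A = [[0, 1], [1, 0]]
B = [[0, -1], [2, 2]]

Matrix multiplication:
C[0][0] = 0×0 + 1×2 = 2
C[0][1] = 0×-1 + 1×2 = 2
C[1][0] = 1×0 + 0×2 = 0
C[1][1] = 1×-1 + 0×2 = -1
Result: [[2, 2], [0, -1]]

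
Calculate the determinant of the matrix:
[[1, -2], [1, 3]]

For a 2×2 matrix [[a, b], [c, d]], det = ad - bc
det = (1)(3) - (-2)(1) = 3 - -2 = 5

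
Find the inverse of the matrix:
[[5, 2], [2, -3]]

For [[a,b],[c,d]], inverse = (1/det)·[[d,-b],[-c,a]]
det = (5)(-3) - (2)(2) = -15 - 4 = -19
Inverse = (1/-19)·[[-3, -2], [-2, 5]]
= [[3/19, 2/19], [2/19, -5/19]]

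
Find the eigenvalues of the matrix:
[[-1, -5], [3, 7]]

Characteristic equation: det(A - λI) = 0
λ² - (trace)λ + (det) = 0
trace = -1 + 7 = 6, det = (-1)(7) - (-5)(3) = 8
λ² - (6)λ + (8) = 0
λ = (6 ± √((6)² - 4·(8))) / 2 = (6 ± √4) / 2
Solving: λ = 2, 4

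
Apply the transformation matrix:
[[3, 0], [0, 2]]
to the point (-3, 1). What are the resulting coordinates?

Matrix multiplication:
[[3, 0], [0, 2]] × [-3, 1]ᵀ
= [(3)(-3) + (0)(1), (0)(-3) + (2)(1)]ᵀ
= [-9, 2]ᵀ
Result: (-9, 2)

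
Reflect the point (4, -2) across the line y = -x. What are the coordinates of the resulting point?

Reflection across line y = -x: (4, -2) → (2, -4)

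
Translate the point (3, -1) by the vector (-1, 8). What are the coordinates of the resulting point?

Translation by (-1, 8) (homogeneous matrix [[1, 0, -1], [0, 1, 8], [0, 0, 1]]):
x' = 3 + -1 = 2
y' = -1 + 8 = 7
Result: (2, 7)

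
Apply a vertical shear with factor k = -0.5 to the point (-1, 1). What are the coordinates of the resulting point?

Shear matrix for vertical shear with factor k = -0.5:
[[1, 0], [-0.50, 1]]
Result: (-1, 1) → (-1, 1.5)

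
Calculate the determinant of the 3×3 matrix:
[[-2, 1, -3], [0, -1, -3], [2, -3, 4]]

Expansion along first row:
det = -2·det([[-1,-3],[-3,4]]) - 1·det([[0,-3],[2,4]]) + -3·det([[0,-1],[2,-3]])
    = -2·(-1·4 - -3·-3) - 1·(0·4 - -3·2) + -3·(0·-3 - -1·2)
    = -2·-13 - 1·6 + -3·2
    = 26 + -6 + -6 = 14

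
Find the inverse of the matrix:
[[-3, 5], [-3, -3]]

For [[a,b],[c,d]], inverse = (1/det)·[[d,-b],[-c,a]]
det = (-3)(-3) - (5)(-3) = 9 - -15 = 24
Inverse = (1/24)·[[-3, -5], [3, -3]]
= [[-1/8, -5/24], [1/8, -1/8]]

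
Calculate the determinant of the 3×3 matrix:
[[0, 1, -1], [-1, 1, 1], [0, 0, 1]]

Expansion along first row:
det = 0·det([[1,1],[0,1]]) - 1·det([[-1,1],[0,1]]) + -1·det([[-1,1],[0,0]])
    = 0·(1·1 - 1·0) - 1·(-1·1 - 1·0) + -1·(-1·0 - 1·0)
    = 0·1 - 1·-1 + -1·0
    = 0 + 1 + 0 = 1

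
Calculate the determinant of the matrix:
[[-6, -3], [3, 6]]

For a 2×2 matrix [[a, b], [c, d]], det = ad - bc
det = (-6)(6) - (-3)(3) = -36 - -9 = -27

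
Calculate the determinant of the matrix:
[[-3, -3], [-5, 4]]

For a 2×2 matrix [[a, b], [c, d]], det = ad - bc
det = (-3)(4) - (-3)(-5) = -12 - 15 = -27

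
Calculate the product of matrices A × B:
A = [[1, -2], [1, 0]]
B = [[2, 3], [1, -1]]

Matrix multiplication:
C[0][0] = 1×2 + -2×1 = 0
C[0][1] = 1×3 + -2×-1 = 5
C[1][0] = 1×2 + 0×1 = 2
C[1][1] = 1×3 + 0×-1 = 3
Result: [[0, 5], [2, 3]]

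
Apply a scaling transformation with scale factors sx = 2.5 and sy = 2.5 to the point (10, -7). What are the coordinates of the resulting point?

Scaling matrix:
[[2.50, 0], [0, 2.50]]
Result: (10 × 2.5, -7 × 2.5) = (25, -17.5)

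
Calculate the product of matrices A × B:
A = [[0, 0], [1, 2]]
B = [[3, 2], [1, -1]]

Matrix multiplication:
C[0][0] = 0×3 + 0×1 = 0
C[0][1] = 0×2 + 0×-1 = 0
C[1][0] = 1×3 + 2×1 = 5
C[1][1] = 1×2 + 2×-1 = 0
Result: [[0, 0], [5, 0]]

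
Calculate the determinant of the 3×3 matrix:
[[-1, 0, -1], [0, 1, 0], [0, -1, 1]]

Expansion along first row:
det = -1·det([[1,0],[-1,1]]) - 0·det([[0,0],[0,1]]) + -1·det([[0,1],[0,-1]])
    = -1·(1·1 - 0·-1) - 0·(0·1 - 0·0) + -1·(0·-1 - 1·0)
    = -1·1 - 0·0 + -1·0
    = -1 + 0 + 0 = -1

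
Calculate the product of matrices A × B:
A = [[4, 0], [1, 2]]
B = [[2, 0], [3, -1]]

Matrix multiplication:
C[0][0] = 4×2 + 0×3 = 8
C[0][1] = 4×0 + 0×-1 = 0
C[1][0] = 1×2 + 2×3 = 8
C[1][1] = 1×0 + 2×-1 = -2
Result: [[8, 0], [8, -2]]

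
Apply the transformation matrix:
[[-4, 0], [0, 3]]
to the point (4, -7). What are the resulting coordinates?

Matrix multiplication:
[[-4, 0], [0, 3]] × [4, -7]ᵀ
= [(-4)(4) + (0)(-7), (0)(4) + (3)(-7)]ᵀ
= [-16, -21]ᵀ
Result: (-16, -21)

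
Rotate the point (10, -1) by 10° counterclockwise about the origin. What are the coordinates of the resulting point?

Rotation matrix for 10°: [[cos 10°, -sin 10°], [sin 10°, cos 10°]] ≈ [[0.984808, -0.173648], [0.173648, 0.984808]]
[[0.984808, -0.173648], [0.173648, 0.984808]] × [10, -1]ᵀ ≈ [10.0217, 0.7517]ᵀ
Result: (10.0217, 0.7517)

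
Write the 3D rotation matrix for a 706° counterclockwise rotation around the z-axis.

Rotation matrix for counterclockwise 706° around z-axis:
cos(706°) = 0.9703, sin(706°) = -0.2419
Result: [[0.9703, 0.2419, 0], [-0.2419, 0.9703, 0], [0, 0, 1]]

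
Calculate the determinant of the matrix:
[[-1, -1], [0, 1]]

For a 2×2 matrix [[a, b], [c, d]], det = ad - bc
det = (-1)(1) - (-1)(0) = -1 - 0 = -1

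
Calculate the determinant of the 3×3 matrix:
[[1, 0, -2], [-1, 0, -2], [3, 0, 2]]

Expansion along first row:
det = 1·det([[0,-2],[0,2]]) - 0·det([[-1,-2],[3,2]]) + -2·det([[-1,0],[3,0]])
    = 1·(0·2 - -2·0) - 0·(-1·2 - -2·3) + -2·(-1·0 - 0·3)
    = 1·0 - 0·4 + -2·0
    = 0 + 0 + 0 = 0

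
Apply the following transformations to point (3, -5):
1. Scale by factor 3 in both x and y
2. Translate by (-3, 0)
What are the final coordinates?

Step 1: Scale (3, -5) by 3 → (9, -15)
Step 2: Translate by (-3, 0) → (6, -15)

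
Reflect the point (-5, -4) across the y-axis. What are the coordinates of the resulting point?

Reflection across y-axis: (-5, -4) → (5, -4)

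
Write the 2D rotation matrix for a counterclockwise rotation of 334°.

Rotation matrix formula: [[cos θ, -sin θ], [sin θ, cos θ]]
For θ = 334°:
cos(334°) = 0.8988
sin(334°) = -0.4384
Result: [[0.8988, 0.4384], [-0.4384, 0.8988]]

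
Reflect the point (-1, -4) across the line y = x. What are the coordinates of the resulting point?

Reflection across line y = x: (-1, -4) → (-4, -1)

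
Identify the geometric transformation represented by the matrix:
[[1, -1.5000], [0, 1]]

This matrix represents: horizontal shear with factor -1.5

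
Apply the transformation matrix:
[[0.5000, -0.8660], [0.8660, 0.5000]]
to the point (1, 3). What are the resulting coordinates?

Matrix multiplication:
[[0.5000, -0.8660], [0.8660, 0.5000]] × [1, 3]ᵀ
= [(0.5000)(1) + (-0.8660)(3), (0.8660)(1) + (0.5000)(3)]ᵀ
= [-2.0980, 2.3660]ᵀ
Result: (-2.0980, 2.3660)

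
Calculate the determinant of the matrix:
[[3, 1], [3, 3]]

For a 2×2 matrix [[a, b], [c, d]], det = ad - bc
det = (3)(3) - (1)(3) = 9 - 3 = 6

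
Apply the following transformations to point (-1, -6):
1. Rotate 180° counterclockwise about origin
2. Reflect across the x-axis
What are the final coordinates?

Step 1: Rotate 180° → (1, 6)
Step 2: Reflect across x-axis → (1, -6)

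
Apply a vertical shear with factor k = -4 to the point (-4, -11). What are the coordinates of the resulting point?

Shear matrix for vertical shear with factor k = -4:
[[1, 0], [-4, 1]]
Result: (-4, -11) → (-4, 5)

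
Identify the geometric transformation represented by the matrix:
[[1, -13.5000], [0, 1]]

This matrix represents: horizontal shear with factor -13.5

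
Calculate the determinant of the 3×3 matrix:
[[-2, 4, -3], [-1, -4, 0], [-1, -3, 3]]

Expansion along first row:
det = -2·det([[-4,0],[-3,3]]) - 4·det([[-1,0],[-1,3]]) + -3·det([[-1,-4],[-1,-3]])
    = -2·(-4·3 - 0·-3) - 4·(-1·3 - 0·-1) + -3·(-1·-3 - -4·-1)
    = -2·-12 - 4·-3 + -3·-1
    = 24 + 12 + 3 = 39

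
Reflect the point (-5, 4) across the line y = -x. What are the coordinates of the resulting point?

Reflection across line y = -x: (-5, 4) → (-4, 5)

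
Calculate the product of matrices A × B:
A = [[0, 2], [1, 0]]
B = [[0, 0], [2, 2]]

Matrix multiplication:
C[0][0] = 0×0 + 2×2 = 4
C[0][1] = 0×0 + 2×2 = 4
C[1][0] = 1×0 + 0×2 = 0
C[1][1] = 1×0 + 0×2 = 0
Result: [[4, 4], [0, 0]]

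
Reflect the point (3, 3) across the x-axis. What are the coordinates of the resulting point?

Reflection across x-axis: (3, 3) → (3, -3)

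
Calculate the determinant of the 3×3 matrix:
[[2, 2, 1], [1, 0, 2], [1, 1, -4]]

Expansion along first row:
det = 2·det([[0,2],[1,-4]]) - 2·det([[1,2],[1,-4]]) + 1·det([[1,0],[1,1]])
    = 2·(0·-4 - 2·1) - 2·(1·-4 - 2·1) + 1·(1·1 - 0·1)
    = 2·-2 - 2·-6 + 1·1
    = -4 + 12 + 1 = 9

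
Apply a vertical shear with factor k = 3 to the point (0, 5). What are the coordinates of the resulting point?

Shear matrix for vertical shear with factor k = 3:
[[1, 0], [3, 1]]
Result: (0, 5) → (0, 5)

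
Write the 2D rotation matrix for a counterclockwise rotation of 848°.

Rotation matrix formula: [[cos θ, -sin θ], [sin θ, cos θ]]
For θ = 848°:
cos(848°) = -0.6157
sin(848°) = 0.7880
Result: [[-0.6157, -0.7880], [0.7880, -0.6157]]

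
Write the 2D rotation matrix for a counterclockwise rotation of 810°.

Rotation matrix formula: [[cos θ, -sin θ], [sin θ, cos θ]]
For θ = 810°:
cos(810°) = 0
sin(810°) = 1
Result: [[0, -1], [1, 0]]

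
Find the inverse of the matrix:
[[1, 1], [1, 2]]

For [[a,b],[c,d]], inverse = (1/det)·[[d,-b],[-c,a]]
det = (1)(2) - (1)(1) = 2 - 1 = 1
Inverse = [[2, -1], [-1, 1]]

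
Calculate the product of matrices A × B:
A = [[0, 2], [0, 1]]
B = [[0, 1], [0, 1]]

Matrix multiplication:
C[0][0] = 0×0 + 2×0 = 0
C[0][1] = 0×1 + 2×1 = 2
C[1][0] = 0×0 + 1×0 = 0
C[1][1] = 0×1 + 1×1 = 1
Result: [[0, 2], [0, 1]]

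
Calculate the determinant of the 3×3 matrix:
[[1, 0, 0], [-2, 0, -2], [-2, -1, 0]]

Expansion along first row:
det = 1·det([[0,-2],[-1,0]]) - 0·det([[-2,-2],[-2,0]]) + 0·det([[-2,0],[-2,-1]])
    = 1·(0·0 - -2·-1) - 0·(-2·0 - -2·-2) + 0·(-2·-1 - 0·-2)
    = 1·-2 - 0·-4 + 0·2
    = -2 + 0 + 0 = -2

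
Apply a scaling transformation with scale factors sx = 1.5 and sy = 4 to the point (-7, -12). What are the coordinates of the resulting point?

Scaling matrix:
[[1.50, 0], [0, 4]]
Result: (-7 × 1.5, -12 × 4) = (-10.5, -48)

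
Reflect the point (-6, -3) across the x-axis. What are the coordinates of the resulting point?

Reflection across x-axis: (-6, -3) → (-6, 3)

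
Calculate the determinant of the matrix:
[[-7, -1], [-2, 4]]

For a 2×2 matrix [[a, b], [c, d]], det = ad - bc
det = (-7)(4) - (-1)(-2) = -28 - 2 = -30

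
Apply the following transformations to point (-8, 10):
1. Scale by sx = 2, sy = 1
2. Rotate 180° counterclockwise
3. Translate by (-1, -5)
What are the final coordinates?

Step 1: Scale → (-16, 10)
Step 2: Rotate 180° → (16, -10)
Step 3: Translate → (15, -15)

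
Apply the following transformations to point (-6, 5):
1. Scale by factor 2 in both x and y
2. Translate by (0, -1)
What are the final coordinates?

Step 1: Scale (-6, 5) by 2 → (-12, 10)
Step 2: Translate by (0, -1) → (-12, 9)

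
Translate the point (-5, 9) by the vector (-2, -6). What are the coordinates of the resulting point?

Translation by (-2, -6) (homogeneous matrix [[1, 0, -2], [0, 1, -6], [0, 0, 1]]):
x' = -5 + -2 = -7
y' = 9 + -6 = 3
Result: (-7, 3)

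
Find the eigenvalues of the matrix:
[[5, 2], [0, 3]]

Characteristic equation: det(A - λI) = 0
λ² - (trace)λ + (det) = 0
trace = 5 + 3 = 8, det = (5)(3) - (2)(0) = 15
λ² - (8)λ + (15) = 0
λ = (8 ± √((8)² - 4·(15))) / 2 = (8 ± √4) / 2
Solving: λ = 3, 5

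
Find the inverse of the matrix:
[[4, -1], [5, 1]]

For [[a,b],[c,d]], inverse = (1/det)·[[d,-b],[-c,a]]
det = (4)(1) - (-1)(5) = 4 - -5 = 9
Inverse = (1/9)·[[1, 1], [-5, 4]]
= [[1/9, 1/9], [-5/9, 4/9]]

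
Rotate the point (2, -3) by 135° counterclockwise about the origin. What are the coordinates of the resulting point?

Rotation matrix for 135°: [[cos 135°, -sin 135°], [sin 135°, cos 135°]] ≈ [[-0.707107, -0.707107], [0.707107, -0.707107]]
[[-0.707107, -0.707107], [0.707107, -0.707107]] × [2, -3]ᵀ ≈ [0.7071, 3.5355]ᵀ
Result: (0.7071, 3.5355)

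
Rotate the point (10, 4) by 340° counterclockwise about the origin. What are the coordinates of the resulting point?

Rotation matrix for 340°: [[cos 340°, -sin 340°], [sin 340°, cos 340°]] ≈ [[0.939693, 0.342020], [-0.342020, 0.939693]]
[[0.939693, 0.342020], [-0.342020, 0.939693]] × [10, 4]ᵀ ≈ [10.7650, 0.3386]ᵀ
Result: (10.7650, 0.3386)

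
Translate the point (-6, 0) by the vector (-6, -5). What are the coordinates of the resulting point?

Translation by (-6, -5) (homogeneous matrix [[1, 0, -6], [0, 1, -5], [0, 0, 1]]):
x' = -6 + -6 = -12
y' = 0 + -5 = -5
Result: (-12, -5)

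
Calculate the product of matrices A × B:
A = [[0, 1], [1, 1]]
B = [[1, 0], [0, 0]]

Matrix multiplication:
C[0][0] = 0×1 + 1×0 = 0
C[0][1] = 0×0 + 1×0 = 0
C[1][0] = 1×1 + 1×0 = 1
C[1][1] = 1×0 + 1×0 = 0
Result: [[0, 0], [1, 0]]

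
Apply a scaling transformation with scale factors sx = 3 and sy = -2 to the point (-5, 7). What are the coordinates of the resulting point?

Scaling matrix:
[[3, 0], [0, -2]]
Result: (-5 × 3, 7 × -2) = (-15, -14)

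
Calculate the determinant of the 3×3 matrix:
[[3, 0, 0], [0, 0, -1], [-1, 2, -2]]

Expansion along first row:
det = 3·det([[0,-1],[2,-2]]) - 0·det([[0,-1],[-1,-2]]) + 0·det([[0,0],[-1,2]])
    = 3·(0·-2 - -1·2) - 0·(0·-2 - -1·-1) + 0·(0·2 - 0·-1)
    = 3·2 - 0·-1 + 0·0
    = 6 + 0 + 0 = 6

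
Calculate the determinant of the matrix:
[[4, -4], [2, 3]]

For a 2×2 matrix [[a, b], [c, d]], det = ad - bc
det = (4)(3) - (-4)(2) = 12 - -8 = 20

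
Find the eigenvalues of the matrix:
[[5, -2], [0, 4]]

Characteristic equation: det(A - λI) = 0
λ² - (trace)λ + (det) = 0
trace = 5 + 4 = 9, det = (5)(4) - (-2)(0) = 20
λ² - (9)λ + (20) = 0
λ = (9 ± √((9)² - 4·(20))) / 2 = (9 ± √1) / 2
Solving: λ = 4, 5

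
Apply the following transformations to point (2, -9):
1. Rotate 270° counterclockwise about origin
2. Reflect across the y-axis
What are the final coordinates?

Step 1: Rotate 270° → (-9, -2)
Step 2: Reflect across y-axis → (9, -2)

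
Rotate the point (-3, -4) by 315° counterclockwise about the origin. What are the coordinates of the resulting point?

Rotation matrix for 315°: [[cos 315°, -sin 315°], [sin 315°, cos 315°]] ≈ [[0.707107, 0.707107], [-0.707107, 0.707107]]
[[0.707107, 0.707107], [-0.707107, 0.707107]] × [-3, -4]ᵀ ≈ [-4.9497, -0.7071]ᵀ
Result: (-4.9497, -0.7071)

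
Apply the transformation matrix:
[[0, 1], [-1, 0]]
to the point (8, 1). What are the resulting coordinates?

Matrix multiplication:
[[0, 1], [-1, 0]] × [8, 1]ᵀ
= [(0)(8) + (1)(1), (-1)(8) + (0)(1)]ᵀ
= [1, -8]ᵀ
Result: (1, -8)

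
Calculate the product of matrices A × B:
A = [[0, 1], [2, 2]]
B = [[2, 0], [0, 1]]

Matrix multiplication:
C[0][0] = 0×2 + 1×0 = 0
C[0][1] = 0×0 + 1×1 = 1
C[1][0] = 2×2 + 2×0 = 4
C[1][1] = 2×0 + 2×1 = 2
Result: [[0, 1], [4, 2]]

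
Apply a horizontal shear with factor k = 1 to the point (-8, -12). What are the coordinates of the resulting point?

Shear matrix for horizontal shear with factor k = 1:
[[1, 1], [0, 1]]
Result: (-8, -12) → (-20, -12)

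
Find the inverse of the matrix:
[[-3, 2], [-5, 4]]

For [[a,b],[c,d]], inverse = (1/det)·[[d,-b],[-c,a]]
det = (-3)(4) - (2)(-5) = -12 - -10 = -2
Inverse = (1/-2)·[[4, -2], [5, -3]]
= [[-2, 1], [-5/2, 3/2]]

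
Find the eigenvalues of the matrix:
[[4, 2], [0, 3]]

Characteristic equation: det(A - λI) = 0
λ² - (trace)λ + (det) = 0
trace = 4 + 3 = 7, det = (4)(3) - (2)(0) = 12
λ² - (7)λ + (12) = 0
λ = (7 ± √((7)² - 4·(12))) / 2 = (7 ± √1) / 2
Solving: λ = 3, 4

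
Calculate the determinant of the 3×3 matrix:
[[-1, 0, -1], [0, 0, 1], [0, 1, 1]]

Expansion along first row:
det = -1·det([[0,1],[1,1]]) - 0·det([[0,1],[0,1]]) + -1·det([[0,0],[0,1]])
    = -1·(0·1 - 1·1) - 0·(0·1 - 1·0) + -1·(0·1 - 0·0)
    = -1·-1 - 0·0 + -1·0
    = 1 + 0 + 0 = 1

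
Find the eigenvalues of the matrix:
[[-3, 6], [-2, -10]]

Characteristic equation: det(A - λI) = 0
λ² - (trace)λ + (det) = 0
trace = -3 + -10 = -13, det = (-3)(-10) - (6)(-2) = 42
λ² - (-13)λ + (42) = 0
λ = (-13 ± √((-13)² - 4·(42))) / 2 = (-13 ± √1) / 2
Solving: λ = -7, -6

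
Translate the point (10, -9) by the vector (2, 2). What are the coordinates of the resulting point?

Translation by (2, 2) (homogeneous matrix [[1, 0, 2], [0, 1, 2], [0, 0, 1]]):
x' = 10 + 2 = 12
y' = -9 + 2 = -7
Result: (12, -7)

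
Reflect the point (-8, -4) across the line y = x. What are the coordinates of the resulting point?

Reflection across line y = x: (-8, -4) → (-4, -8)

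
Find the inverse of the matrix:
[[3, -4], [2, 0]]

For [[a,b],[c,d]], inverse = (1/det)·[[d,-b],[-c,a]]
det = (3)(0) - (-4)(2) = 0 - -8 = 8
Inverse = (1/8)·[[0, 4], [-2, 3]]
= [[0, 1/2], [-1/4, 3/8]]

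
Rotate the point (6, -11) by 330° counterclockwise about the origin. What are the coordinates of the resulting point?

Rotation matrix for 330°: [[cos 330°, -sin 330°], [sin 330°, cos 330°]] ≈ [[0.866025, 0.500000], [-0.500000, 0.866025]]
[[0.866025, 0.500000], [-0.500000, 0.866025]] × [6, -11]ᵀ ≈ [-0.3038, -12.5263]ᵀ
Result: (-0.3038, -12.5263)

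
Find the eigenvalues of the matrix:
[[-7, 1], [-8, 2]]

Characteristic equation: det(A - λI) = 0
λ² - (trace)λ + (det) = 0
trace = -7 + 2 = -5, det = (-7)(2) - (1)(-8) = -6
λ² - (-5)λ + (-6) = 0
λ = (-5 ± √((-5)² - 4·(-6))) / 2 = (-5 ± √49) / 2
Solving: λ = -6, 1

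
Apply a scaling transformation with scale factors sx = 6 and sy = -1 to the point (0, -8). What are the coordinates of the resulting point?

Scaling matrix:
[[6, 0], [0, -1]]
Result: (0 × 6, -8 × -1) = (0, 8)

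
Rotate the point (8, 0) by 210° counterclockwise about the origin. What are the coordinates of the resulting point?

Rotation matrix for 210°: [[cos 210°, -sin 210°], [sin 210°, cos 210°]] ≈ [[-0.866025, 0.500000], [-0.500000, -0.866025]]
[[-0.866025, 0.500000], [-0.500000, -0.866025]] × [8, 0]ᵀ ≈ [-6.9282, -4]ᵀ
Result: (-6.9282, -4)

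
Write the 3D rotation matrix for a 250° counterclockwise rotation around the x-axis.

Rotation matrix for counterclockwise 250° around x-axis:
cos(250°) = -0.3420, sin(250°) = -0.9397
Result: [[1, 0, 0], [0, -0.3420, 0.9397], [0, -0.9397, -0.3420]]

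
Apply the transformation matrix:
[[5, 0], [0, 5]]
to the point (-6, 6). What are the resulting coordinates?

Matrix multiplication:
[[5, 0], [0, 5]] × [-6, 6]ᵀ
= [(5)(-6) + (0)(6), (0)(-6) + (5)(6)]ᵀ
= [-30, 30]ᵀ
Result: (-30, 30)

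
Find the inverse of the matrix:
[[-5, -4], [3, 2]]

For [[a,b],[c,d]], inverse = (1/det)·[[d,-b],[-c,a]]
det = (-5)(2) - (-4)(3) = -10 - -12 = 2
Inverse = (1/2)·[[2, 4], [-3, -5]]
= [[1, 2], [-3/2, -5/2]]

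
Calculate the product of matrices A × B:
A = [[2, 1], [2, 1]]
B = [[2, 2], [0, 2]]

Matrix multiplication:
C[0][0] = 2×2 + 1×0 = 4
C[0][1] = 2×2 + 1×2 = 6
C[1][0] = 2×2 + 1×0 = 4
C[1][1] = 2×2 + 1×2 = 6
Result: [[4, 6], [4, 6]]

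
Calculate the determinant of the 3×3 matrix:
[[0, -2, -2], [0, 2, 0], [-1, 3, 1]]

Expansion along first row:
det = 0·det([[2,0],[3,1]]) - -2·det([[0,0],[-1,1]]) + -2·det([[0,2],[-1,3]])
    = 0·(2·1 - 0·3) - -2·(0·1 - 0·-1) + -2·(0·3 - 2·-1)
    = 0·2 - -2·0 + -2·2
    = 0 + 0 + -4 = -4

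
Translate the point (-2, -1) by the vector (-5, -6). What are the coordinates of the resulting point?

Translation by (-5, -6) (homogeneous matrix [[1, 0, -5], [0, 1, -6], [0, 0, 1]]):
x' = -2 + -5 = -7
y' = -1 + -6 = -7
Result: (-7, -7)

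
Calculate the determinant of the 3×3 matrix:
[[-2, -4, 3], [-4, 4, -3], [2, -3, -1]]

Expansion along first row:
det = -2·det([[4,-3],[-3,-1]]) - -4·det([[-4,-3],[2,-1]]) + 3·det([[-4,4],[2,-3]])
    = -2·(4·-1 - -3·-3) - -4·(-4·-1 - -3·2) + 3·(-4·-3 - 4·2)
    = -2·-13 - -4·10 + 3·4
    = 26 + 40 + 12 = 78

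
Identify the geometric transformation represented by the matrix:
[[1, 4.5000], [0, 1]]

This matrix represents: horizontal shear with factor 4.5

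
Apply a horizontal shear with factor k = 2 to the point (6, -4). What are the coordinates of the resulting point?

Shear matrix for horizontal shear with factor k = 2:
[[1, 2], [0, 1]]
Result: (6, -4) → (-2, -4)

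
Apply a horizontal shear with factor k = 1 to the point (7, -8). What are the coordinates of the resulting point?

Shear matrix for horizontal shear with factor k = 1:
[[1, 1], [0, 1]]
Result: (7, -8) → (-1, -8)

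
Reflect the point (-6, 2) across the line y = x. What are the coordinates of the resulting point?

Reflection across line y = x: (-6, 2) → (2, -6)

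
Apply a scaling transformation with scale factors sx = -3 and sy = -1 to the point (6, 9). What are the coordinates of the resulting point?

Scaling matrix:
[[-3, 0], [0, -1]]
Result: (6 × -3, 9 × -1) = (-18, -9)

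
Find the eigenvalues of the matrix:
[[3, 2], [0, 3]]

Characteristic equation: det(A - λI) = 0
λ² - (trace)λ + (det) = 0
trace = 3 + 3 = 6, det = (3)(3) - (2)(0) = 9
λ² - (6)λ + (9) = 0
λ = (6 ± √((6)² - 4·(9))) / 2 = (6 ± √0) / 2
Solving: λ = 3, 3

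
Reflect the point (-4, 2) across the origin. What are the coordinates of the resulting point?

Reflection across origin: (-4, 2) → (4, -2)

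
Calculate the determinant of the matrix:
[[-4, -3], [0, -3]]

For a 2×2 matrix [[a, b], [c, d]], det = ad - bc
det = (-4)(-3) - (-3)(0) = 12 - 0 = 12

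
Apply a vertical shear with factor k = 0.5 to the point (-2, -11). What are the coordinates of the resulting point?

Shear matrix for vertical shear with factor k = 0.5:
[[1, 0], [0.50, 1]]
Result: (-2, -11) → (-2, -12)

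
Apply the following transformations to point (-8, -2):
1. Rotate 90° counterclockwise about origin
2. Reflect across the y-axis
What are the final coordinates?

Step 1: Rotate 90° → (2, -8)
Step 2: Reflect across y-axis → (-2, -8)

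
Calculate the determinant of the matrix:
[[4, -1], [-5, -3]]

For a 2×2 matrix [[a, b], [c, d]], det = ad - bc
det = (4)(-3) - (-1)(-5) = -12 - 5 = -17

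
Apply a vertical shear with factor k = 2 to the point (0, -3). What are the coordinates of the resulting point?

Shear matrix for vertical shear with factor k = 2:
[[1, 0], [2, 1]]
Result: (0, -3) → (0, -3)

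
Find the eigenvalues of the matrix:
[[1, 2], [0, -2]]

Characteristic equation: det(A - λI) = 0
λ² - (trace)λ + (det) = 0
trace = 1 + -2 = -1, det = (1)(-2) - (2)(0) = -2
λ² - (-1)λ + (-2) = 0
λ = (-1 ± √((-1)² - 4·(-2))) / 2 = (-1 ± √9) / 2
Solving: λ = -2, 1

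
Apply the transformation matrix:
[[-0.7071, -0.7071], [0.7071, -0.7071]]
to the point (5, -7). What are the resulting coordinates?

Matrix multiplication:
[[-0.7071, -0.7071], [0.7071, -0.7071]] × [5, -7]ᵀ
= [(-0.7071)(5) + (-0.7071)(-7), (0.7071)(5) + (-0.7071)(-7)]ᵀ
= [1.4142, 8.4852]ᵀ
Result: (1.4142, 8.4852)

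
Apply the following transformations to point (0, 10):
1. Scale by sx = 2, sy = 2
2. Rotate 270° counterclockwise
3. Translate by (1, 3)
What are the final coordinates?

Step 1: Scale → (0, 20)
Step 2: Rotate 270° → (20, 0)
Step 3: Translate → (21, 3)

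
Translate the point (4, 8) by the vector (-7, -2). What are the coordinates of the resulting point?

Translation by (-7, -2) (homogeneous matrix [[1, 0, -7], [0, 1, -2], [0, 0, 1]]):
x' = 4 + -7 = -3
y' = 8 + -2 = 6
Result: (-3, 6)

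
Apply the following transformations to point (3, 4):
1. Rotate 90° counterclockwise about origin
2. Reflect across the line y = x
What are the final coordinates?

Step 1: Rotate 90° → (-4, 3)
Step 2: Reflect across line y = x → (3, -4)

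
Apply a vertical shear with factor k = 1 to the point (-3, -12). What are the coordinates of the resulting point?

Shear matrix for vertical shear with factor k = 1:
[[1, 0], [1, 1]]
Result: (-3, -12) → (-3, -15)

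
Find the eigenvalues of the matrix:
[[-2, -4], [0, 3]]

Characteristic equation: det(A - λI) = 0
λ² - (trace)λ + (det) = 0
trace = -2 + 3 = 1, det = (-2)(3) - (-4)(0) = -6
λ² - (1)λ + (-6) = 0
λ = (1 ± √((1)² - 4·(-6))) / 2 = (1 ± √25) / 2
Solving: λ = -2, 3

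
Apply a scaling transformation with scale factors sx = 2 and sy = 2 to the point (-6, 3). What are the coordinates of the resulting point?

Scaling matrix:
[[2, 0], [0, 2]]
Result: (-6 × 2, 3 × 2) = (-12, 6)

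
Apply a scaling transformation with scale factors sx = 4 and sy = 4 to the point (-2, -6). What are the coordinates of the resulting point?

Scaling matrix:
[[4, 0], [0, 4]]
Result: (-2 × 4, -6 × 4) = (-8, -24)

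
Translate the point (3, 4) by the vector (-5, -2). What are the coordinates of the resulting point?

Translation by (-5, -2) (homogeneous matrix [[1, 0, -5], [0, 1, -2], [0, 0, 1]]):
x' = 3 + -5 = -2
y' = 4 + -2 = 2
Result: (-2, 2)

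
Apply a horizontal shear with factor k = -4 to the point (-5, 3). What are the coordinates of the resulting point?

Shear matrix for horizontal shear with factor k = -4:
[[1, -4], [0, 1]]
Result: (-5, 3) → (-17, 3)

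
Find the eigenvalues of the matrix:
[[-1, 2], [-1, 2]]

Characteristic equation: det(A - λI) = 0
λ² - (trace)λ + (det) = 0
trace = -1 + 2 = 1, det = (-1)(2) - (2)(-1) = 0
λ² - (1)λ + (0) = 0
λ = (1 ± √((1)² - 4·(0))) / 2 = (1 ± √1) / 2
Solving: λ = 0, 1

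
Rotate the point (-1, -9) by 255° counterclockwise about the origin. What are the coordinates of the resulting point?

Rotation matrix for 255°: [[cos 255°, -sin 255°], [sin 255°, cos 255°]] ≈ [[-0.258819, 0.965926], [-0.965926, -0.258819]]
[[-0.258819, 0.965926], [-0.965926, -0.258819]] × [-1, -9]ᵀ ≈ [-8.4345, 3.2953]ᵀ
Result: (-8.4345, 3.2953)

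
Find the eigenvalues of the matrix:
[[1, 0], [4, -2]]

Characteristic equation: det(A - λI) = 0
λ² - (trace)λ + (det) = 0
trace = 1 + -2 = -1, det = (1)(-2) - (0)(4) = -2
λ² - (-1)λ + (-2) = 0
λ = (-1 ± √((-1)² - 4·(-2))) / 2 = (-1 ± √9) / 2
Solving: λ = -2, 1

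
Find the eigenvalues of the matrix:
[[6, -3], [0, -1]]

Characteristic equation: det(A - λI) = 0
λ² - (trace)λ + (det) = 0
trace = 6 + -1 = 5, det = (6)(-1) - (-3)(0) = -6
λ² - (5)λ + (-6) = 0
λ = (5 ± √((5)² - 4·(-6))) / 2 = (5 ± √49) / 2
Solving: λ = -1, 6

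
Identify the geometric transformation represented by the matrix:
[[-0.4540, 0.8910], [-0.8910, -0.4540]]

This matrix represents: rotation by 243° counterclockwise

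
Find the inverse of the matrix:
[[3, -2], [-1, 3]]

For [[a,b],[c,d]], inverse = (1/det)·[[d,-b],[-c,a]]
det = (3)(3) - (-2)(-1) = 9 - 2 = 7
Inverse = (1/7)·[[3, 2], [1, 3]]
= [[3/7, 2/7], [1/7, 3/7]]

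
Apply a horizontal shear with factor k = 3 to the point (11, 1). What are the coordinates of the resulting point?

Shear matrix for horizontal shear with factor k = 3:
[[1, 3], [0, 1]]
Result: (11, 1) → (14, 1)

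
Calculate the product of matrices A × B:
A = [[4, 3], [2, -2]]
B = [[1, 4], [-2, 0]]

Matrix multiplication:
C[0][0] = 4×1 + 3×-2 = -2
C[0][1] = 4×4 + 3×0 = 16
C[1][0] = 2×1 + -2×-2 = 6
C[1][1] = 2×4 + -2×0 = 8
Result: [[-2, 16], [6, 8]]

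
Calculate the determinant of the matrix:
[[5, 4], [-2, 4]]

For a 2×2 matrix [[a, b], [c, d]], det = ad - bc
det = (5)(4) - (4)(-2) = 20 - -8 = 28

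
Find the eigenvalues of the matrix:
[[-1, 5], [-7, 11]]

Characteristic equation: det(A - λI) = 0
λ² - (trace)λ + (det) = 0
trace = -1 + 11 = 10, det = (-1)(11) - (5)(-7) = 24
λ² - (10)λ + (24) = 0
λ = (10 ± √((10)² - 4·(24))) / 2 = (10 ± √4) / 2
Solving: λ = 4, 6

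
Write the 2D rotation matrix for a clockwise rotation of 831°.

Rotation matrix formula: [[cos θ, -sin θ], [sin θ, cos θ]]
A clockwise rotation by 831° is equivalent to a counterclockwise rotation by -831°.
For θ = -831°:
cos(-831°) = -0.3584
sin(-831°) = -0.9336
Result: [[-0.3584, 0.9336], [-0.9336, -0.3584]]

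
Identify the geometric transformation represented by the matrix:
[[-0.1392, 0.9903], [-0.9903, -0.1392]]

This matrix represents: rotation by 262° counterclockwise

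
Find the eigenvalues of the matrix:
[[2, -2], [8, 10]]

Characteristic equation: det(A - λI) = 0
λ² - (trace)λ + (det) = 0
trace = 2 + 10 = 12, det = (2)(10) - (-2)(8) = 36
λ² - (12)λ + (36) = 0
λ = (12 ± √((12)² - 4·(36))) / 2 = (12 ± √0) / 2
Solving: λ = 6, 6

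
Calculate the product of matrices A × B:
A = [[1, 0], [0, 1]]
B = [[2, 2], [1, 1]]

Matrix multiplication:
C[0][0] = 1×2 + 0×1 = 2
C[0][1] = 1×2 + 0×1 = 2
C[1][0] = 0×2 + 1×1 = 1
C[1][1] = 0×2 + 1×1 = 1
Result: [[2, 2], [1, 1]]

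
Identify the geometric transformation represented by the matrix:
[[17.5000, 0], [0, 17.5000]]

This matrix represents: uniform scaling by factor 17.5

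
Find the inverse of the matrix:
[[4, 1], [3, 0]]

For [[a,b],[c,d]], inverse = (1/det)·[[d,-b],[-c,a]]
det = (4)(0) - (1)(3) = 0 - 3 = -3
Inverse = (1/-3)·[[0, -1], [-3, 4]]
= [[0, 1/3], [1, -4/3]]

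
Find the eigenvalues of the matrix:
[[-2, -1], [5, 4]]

Characteristic equation: det(A - λI) = 0
λ² - (trace)λ + (det) = 0
trace = -2 + 4 = 2, det = (-2)(4) - (-1)(5) = -3
λ² - (2)λ + (-3) = 0
λ = (2 ± √((2)² - 4·(-3))) / 2 = (2 ± √16) / 2
Solving: λ = -1, 3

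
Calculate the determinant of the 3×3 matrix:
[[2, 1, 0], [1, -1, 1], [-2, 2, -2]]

Expansion along first row:
det = 2·det([[-1,1],[2,-2]]) - 1·det([[1,1],[-2,-2]]) + 0·det([[1,-1],[-2,2]])
    = 2·(-1·-2 - 1·2) - 1·(1·-2 - 1·-2) + 0·(1·2 - -1·-2)
    = 2·0 - 1·0 + 0·0
    = 0 + 0 + 0 = 0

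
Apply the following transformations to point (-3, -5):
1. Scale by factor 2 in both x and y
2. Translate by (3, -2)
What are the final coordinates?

Step 1: Scale (-3, -5) by 2 → (-6, -10)
Step 2: Translate by (3, -2) → (-3, -12)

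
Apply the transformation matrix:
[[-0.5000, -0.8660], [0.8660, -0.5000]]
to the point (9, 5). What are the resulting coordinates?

Matrix multiplication:
[[-0.5000, -0.8660], [0.8660, -0.5000]] × [9, 5]ᵀ
= [(-0.5000)(9) + (-0.8660)(5), (0.8660)(9) + (-0.5000)(5)]ᵀ
= [-8.8300, 5.2940]ᵀ
Result: (-8.8300, 5.2940)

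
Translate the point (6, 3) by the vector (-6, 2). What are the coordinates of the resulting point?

Translation by (-6, 2) (homogeneous matrix [[1, 0, -6], [0, 1, 2], [0, 0, 1]]):
x' = 6 + -6 = 0
y' = 3 + 2 = 5
Result: (0, 5)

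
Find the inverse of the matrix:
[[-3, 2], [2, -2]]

For [[a,b],[c,d]], inverse = (1/det)·[[d,-b],[-c,a]]
det = (-3)(-2) - (2)(2) = 6 - 4 = 2
Inverse = (1/2)·[[-2, -2], [-2, -3]]
= [[-1, -1], [-1, -3/2]]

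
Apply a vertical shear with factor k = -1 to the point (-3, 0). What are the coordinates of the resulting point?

Shear matrix for vertical shear with factor k = -1:
[[1, 0], [-1, 1]]
Result: (-3, 0) → (-3, 3)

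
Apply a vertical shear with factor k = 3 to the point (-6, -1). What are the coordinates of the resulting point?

Shear matrix for vertical shear with factor k = 3:
[[1, 0], [3, 1]]
Result: (-6, -1) → (-6, -19)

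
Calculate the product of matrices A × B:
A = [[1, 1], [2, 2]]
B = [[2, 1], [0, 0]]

Matrix multiplication:
C[0][0] = 1×2 + 1×0 = 2
C[0][1] = 1×1 + 1×0 = 1
C[1][0] = 2×2 + 2×0 = 4
C[1][1] = 2×1 + 2×0 = 2
Result: [[2, 1], [4, 2]]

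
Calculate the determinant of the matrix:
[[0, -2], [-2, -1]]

For a 2×2 matrix [[a, b], [c, d]], det = ad - bc
det = (0)(-1) - (-2)(-2) = 0 - 4 = -4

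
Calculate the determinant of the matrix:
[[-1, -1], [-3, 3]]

For a 2×2 matrix [[a, b], [c, d]], det = ad - bc
det = (-1)(3) - (-1)(-3) = -3 - 3 = -6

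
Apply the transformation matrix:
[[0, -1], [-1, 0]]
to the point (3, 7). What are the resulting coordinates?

Matrix multiplication:
[[0, -1], [-1, 0]] × [3, 7]ᵀ
= [(0)(3) + (-1)(7), (-1)(3) + (0)(7)]ᵀ
= [-7, -3]ᵀ
Result: (-7, -3)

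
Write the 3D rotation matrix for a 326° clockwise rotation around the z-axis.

Rotation matrix for clockwise 326° around z-axis:
A clockwise rotation by 326° is a counterclockwise rotation by -326°.
cos(-326°) = 0.8290, sin(-326°) = 0.5592
Result: [[0.8290, -0.5592, 0], [0.5592, 0.8290, 0], [0, 0, 1]]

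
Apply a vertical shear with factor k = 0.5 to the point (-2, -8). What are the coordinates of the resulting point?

Shear matrix for vertical shear with factor k = 0.5:
[[1, 0], [0.50, 1]]
Result: (-2, -8) → (-2, -9)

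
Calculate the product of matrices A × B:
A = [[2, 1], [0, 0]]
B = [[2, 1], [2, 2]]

Matrix multiplication:
C[0][0] = 2×2 + 1×2 = 6
C[0][1] = 2×1 + 1×2 = 4
C[1][0] = 0×2 + 0×2 = 0
C[1][1] = 0×1 + 0×2 = 0
Result: [[6, 4], [0, 0]]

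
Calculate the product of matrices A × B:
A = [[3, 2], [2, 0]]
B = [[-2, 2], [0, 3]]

Matrix multiplication:
C[0][0] = 3×-2 + 2×0 = -6
C[0][1] = 3×2 + 2×3 = 12
C[1][0] = 2×-2 + 0×0 = -4
C[1][1] = 2×2 + 0×3 = 4
Result: [[-6, 12], [-4, 4]]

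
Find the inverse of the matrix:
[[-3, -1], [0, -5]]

For [[a,b],[c,d]], inverse = (1/det)·[[d,-b],[-c,a]]
det = (-3)(-5) - (-1)(0) = 15 - 0 = 15
Inverse = (1/15)·[[-5, 1], [0, -3]]
= [[-1/3, 1/15], [0, -1/5]]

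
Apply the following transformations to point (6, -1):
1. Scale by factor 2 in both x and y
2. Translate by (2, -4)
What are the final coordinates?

Step 1: Scale (6, -1) by 2 → (12, -2)
Step 2: Translate by (2, -4) → (14, -6)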